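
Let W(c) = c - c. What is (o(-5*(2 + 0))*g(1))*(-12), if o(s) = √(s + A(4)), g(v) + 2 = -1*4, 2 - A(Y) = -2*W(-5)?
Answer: 144*I*√2 ≈ 203.65*I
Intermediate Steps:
W(c) = 0
A(Y) = 2 (A(Y) = 2 - (-2)*0 = 2 - 1*0 = 2 + 0 = 2)
g(v) = -6 (g(v) = -2 - 1*4 = -2 - 4 = -6)
o(s) = √(2 + s) (o(s) = √(s + 2) = √(2 + s))
(o(-5*(2 + 0))*g(1))*(-12) = (√(2 - 5*(2 + 0))*(-6))*(-12) = (√(2 - 5*2)*(-6))*(-12) = (√(2 - 10)*(-6))*(-12) = (√(-8)*(-6))*(-12) = ((2*I*√2)*(-6))*(-12) = -12*I*√2*(-12) = 144*I*√2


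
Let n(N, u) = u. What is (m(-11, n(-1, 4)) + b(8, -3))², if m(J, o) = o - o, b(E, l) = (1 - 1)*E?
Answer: 0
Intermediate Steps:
b(E, l) = 0 (b(E, l) = 0*E = 0)
m(J, o) = 0
(m(-11, n(-1, 4)) + b(8, -3))² = (0 + 0)² = 0² = 0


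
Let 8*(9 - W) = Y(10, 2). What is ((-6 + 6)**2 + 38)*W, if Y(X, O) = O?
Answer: 665/2 ≈ 332.50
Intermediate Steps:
W = 35/4 (W = 9 - 1/8*2 = 9 - 1/4 = 35/4 ≈ 8.7500)
((-6 + 6)**2 + 38)*W = ((-6 + 6)**2 + 38)*(35/4) = (0**2 + 38)*(35/4) = (0 + 38)*(35/4) = 38*(35/4) = 665/2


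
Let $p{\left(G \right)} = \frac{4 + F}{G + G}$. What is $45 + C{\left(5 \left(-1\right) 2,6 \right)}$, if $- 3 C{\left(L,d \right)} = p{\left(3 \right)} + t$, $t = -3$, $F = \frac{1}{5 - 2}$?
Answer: $\frac{2471}{54} \approx 45.759$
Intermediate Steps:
$F = \frac{1}{3} \approx 0.33333$
$p{\left(G \right)} = \frac{13}{6 G}$ ($p{\left(G \right)} = \frac{4 + \frac{1}{3}}{G + G} = \frac{13}{3 \cdot 2 G} = \frac{13 \frac{1}{2 G}}{3} = \frac{13}{6 G}$)
$C{\left(L,d \right)} = \frac{41}{54}$ ($C{\left(L,d \right)} = - \frac{\frac{13}{6 \cdot 3} - 3}{3} = - \frac{\frac{13}{6} \cdot \frac{1}{3} - 3}{3} = - \frac{\frac{13}{18} - 3}{3} = \left(- \frac{1}{3}\right) \left(- \frac{41}{18}\right) = \frac{41}{54}$)
$45 + C{\left(5 \left(-1\right) 2,6 \right)} = 45 + \frac{41}{54} = \frac{2471}{54}$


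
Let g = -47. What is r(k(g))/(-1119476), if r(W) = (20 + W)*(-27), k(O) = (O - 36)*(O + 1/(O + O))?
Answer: 9953739/105230744 ≈ 0.094590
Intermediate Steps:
k(O) = (-36 + O)*(O + 1/(2*O))
r(W) = -540 - 27*W
r(k(g))/(-1119476) = (-540 - 27*(½ + (-47)² - 36*(-47) - 18/(-47)))/(-1119476) = (-540 - 27*(½ + 2209 + 1692 - 18*(-1/47)))*(-1/1119476) = (-540 - 27*(½ + 2209 + 1692 + 18/47))*(-1/1119476) = (-540 - 27*366777/94)*(-1/1119476) = (-540 - 9902979/94)*(-1/1119476) = -9953739/94*(-1/1119476) = 9953739/105230744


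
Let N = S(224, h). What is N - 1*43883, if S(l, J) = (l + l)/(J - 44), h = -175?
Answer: -9610825/219 ≈ -43885.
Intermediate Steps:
S(l, J) = 2*l/(-44 + J) (S(l, J) = (2*l)/(-44 + J) = 2*l/(-44 + J))
N = -448/219 (N = 2*224/(-44 - 175) = 2*224/(-219) = 2*224*(-1/219) = -448/219 ≈ -2.0457)
N - 1*43883 = -448/219 - 1*43883 = -448/219 - 43883 = -9610825/219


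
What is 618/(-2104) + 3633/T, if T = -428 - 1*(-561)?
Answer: 540117/19988 ≈ 27.022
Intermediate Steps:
T = 133 (T = -428 + 561 = 133)
618/(-2104) + 3633/T = 618/(-2104) + 3633/133 = 618*(-1/2104) + 3633*(1/133) = -309/1052 + 519/19 = 540117/19988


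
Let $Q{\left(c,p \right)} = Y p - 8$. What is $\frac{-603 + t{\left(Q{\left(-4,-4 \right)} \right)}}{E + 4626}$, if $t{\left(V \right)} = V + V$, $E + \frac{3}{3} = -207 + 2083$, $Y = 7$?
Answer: $- \frac{225}{2167} \approx -0.10383$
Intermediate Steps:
$Q{\left(c,p \right)} = -8 + 7 p$ ($Q{\left(c,p \right)} = 7 p - 8 = -8 + 7 p$)
$E = 1875$ ($E = -1 + \left(-207 + 2083\right) = -1 + 1876 = 1875$)
$t{\left(V \right)} = 2 V$
$\frac{-603 + t{\left(Q{\left(-4,-4 \right)} \right)}}{E + 4626} = \frac{-603 + 2 \left(-8 + 7 \left(-4\right)\right)}{1875 + 4626} = \frac{-603 + 2 \left(-8 - 28\right)}{6501} = \left(-603 + 2 \left(-36\right)\right) \frac{1}{6501} = \left(-603 - 72\right) \frac{1}{6501} = \left(-675\right) \frac{1}{6501} = - \frac{225}{2167}$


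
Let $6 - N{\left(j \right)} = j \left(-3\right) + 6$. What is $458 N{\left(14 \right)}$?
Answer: $19236$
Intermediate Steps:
$N{\left(j \right)} = 3 j$ ($N{\left(j \right)} = 6 - \left(j \left(-3\right) + 6\right) = 6 - \left(- 3 j + 6\right) = 6 - \left(6 - 3 j\right) = 6 + \left(-6 + 3 j\right) = 3 j$)
$458 N{\left(14 \right)} = 458 \cdot 3 \cdot 14 = 458 \cdot 42 = 19236$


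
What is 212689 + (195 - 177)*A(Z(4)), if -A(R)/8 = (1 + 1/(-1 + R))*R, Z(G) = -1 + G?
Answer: 212041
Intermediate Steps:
A(R) = -8*R*(1 + 1/(-1 + R)) (A(R) = -8*(1 + 1/(-1 + R))*R = -8*R*(1 + 1/(-1 + R)))
212689 + (195 - 177)*A(Z(4)) = 212689 + (195 - 177)*(-8*(-1 + 4)²/(-1 + (-1 + 4))) = 212689 + 18*(-8*3²/(-1 + 3)) = 212689 + 18*(-8*9/2) = 212689 + 18*(-8*9*½) = 212689 + 18*(-36) = 212689 - 648 = 212041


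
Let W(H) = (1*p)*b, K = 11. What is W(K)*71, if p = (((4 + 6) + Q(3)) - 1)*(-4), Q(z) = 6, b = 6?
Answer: -25560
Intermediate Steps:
p = -60 (p = (((4 + 6) + 6) - 1)*(-4) = ((10 + 6) - 1)*(-4) = (16 - 1)*(-4) = 15*(-4) = -60)
W(H) = -360 (W(H) = (1*(-60))*6 = -60*6 = -360)
W(K)*71 = -360*71 = -25560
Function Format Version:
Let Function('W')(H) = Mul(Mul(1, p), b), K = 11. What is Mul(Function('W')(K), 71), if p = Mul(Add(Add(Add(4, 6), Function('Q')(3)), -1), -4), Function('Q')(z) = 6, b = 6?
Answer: -25560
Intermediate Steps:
p = -60 (p = Mul(Add(Add(Add(4, 6), 6), -1), -4) = Mul(Add(Add(10, 6), -1), -4) = Mul(Add(16, -1), -4) = Mul(15, -4) = -60)
Function('W')(H) = -360 (Function('W')(H) = Mul(Mul(1, -60), 6) = Mul(-60, 6) = -360)
Mul(Function('W')(K), 71) = Mul(-360, 71) = -25560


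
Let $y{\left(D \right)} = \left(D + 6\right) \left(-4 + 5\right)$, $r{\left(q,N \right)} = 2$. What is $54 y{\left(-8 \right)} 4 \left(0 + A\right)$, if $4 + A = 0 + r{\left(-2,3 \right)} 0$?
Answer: $1728$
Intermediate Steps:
$y{\left(D \right)} = 6 + D$ ($y{\left(D \right)} = \left(6 + D\right) 1 = 6 + D$)
$A = -4$ ($A = -4 + \left(0 + 2 \cdot 0\right) = -4 + \left(0 + 0\right) = -4 + 0 = -4$)
$54 y{\left(-8 \right)} 4 \left(0 + A\right) = 54 \left(6 - 8\right) 4 \left(0 - 4\right) = 54 \left(-2\right) 4 \left(-4\right) = \left(-108\right) \left(-16\right) = 1728$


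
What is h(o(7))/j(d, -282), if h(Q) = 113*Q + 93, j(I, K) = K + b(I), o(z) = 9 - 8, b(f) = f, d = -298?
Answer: -103/290 ≈ -0.35517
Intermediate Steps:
o(z) = 1
j(I, K) = I + K (j(I, K) = K + I = I + K)
h(Q) = 93 + 113*Q
h(o(7))/j(d, -282) = (93 + 113*1)/(-298 - 282) = (93 + 113)/(-580) = 206*(-1/580) = -103/290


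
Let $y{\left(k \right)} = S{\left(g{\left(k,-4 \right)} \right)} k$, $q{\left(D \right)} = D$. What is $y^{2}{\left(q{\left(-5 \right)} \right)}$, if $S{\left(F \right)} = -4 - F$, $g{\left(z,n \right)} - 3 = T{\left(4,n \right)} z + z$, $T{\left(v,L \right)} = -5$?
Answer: $18225$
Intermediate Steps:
$g{\left(z,n \right)} = 3 - 4 z$ ($g{\left(z,n \right)} = 3 + \left(- 5 z + z\right) = 3 - 4 z$)
$y{\left(k \right)} = k \left(-7 + 4 k\right)$ ($y{\left(k \right)} = \left(-4 - \left(3 - 4 k\right)\right) k = \left(-4 + \left(-3 + 4 k\right)\right) k = \left(-7 + 4 k\right) k = k \left(-7 + 4 k\right)$)
$y^{2}{\left(q{\left(-5 \right)} \right)} = \left(- 5 \left(-7 + 4 \left(-5\right)\right)\right)^{2} = \left(- 5 \left(-7 - 20\right)\right)^{2} = \left(\left(-5\right) \left(-27\right)\right)^{2} = 135^{2} = 18225$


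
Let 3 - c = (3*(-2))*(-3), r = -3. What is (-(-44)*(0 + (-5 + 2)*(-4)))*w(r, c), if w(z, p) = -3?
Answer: -1584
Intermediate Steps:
c = -15 (c = 3 - 3*(-2)*(-3) = 3 - (-6)*(-3) = 3 - 1*18 = 3 - 18 = -15)
(-(-44)*(0 + (-5 + 2)*(-4)))*w(r, c) = -(-44)*(0 + (-5 + 2)*(-4))*(-3) = -(-44)*(0 - 3*(-4))*(-3) = -(-44)*(0 + 12)*(-3) = -(-44)*12*(-3) = -22*(-24)*(-3) = 528*(-3) = -1584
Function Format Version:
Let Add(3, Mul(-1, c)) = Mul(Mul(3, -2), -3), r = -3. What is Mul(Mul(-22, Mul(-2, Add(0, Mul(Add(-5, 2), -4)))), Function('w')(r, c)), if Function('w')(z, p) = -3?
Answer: -1584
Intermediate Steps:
c = -15 (c = Add(3, Mul(-1, Mul(Mul(3, -2), -3))) = Add(3, Mul(-1, Mul(-6, -3))) = Add(3, Mul(-1, 18)) = Add(3, -18) = -15)
Mul(Mul(-22, Mul(-2, Add(0, Mul(Add(-5, 2), -4)))), Function('w')(r, c)) = Mul(Mul(-22, Mul(-2, Add(0, Mul(Add(-5, 2), -4)))), -3) = Mul(Mul(-22, Mul(-2, Add(0, Mul(-3, -4)))), -3) = Mul(Mul(-22, Mul(-2, Add(0, 12))), -3) = Mul(Mul(-22, Mul(-2, 12)), -3) = Mul(Mul(-22, -24), -3) = Mul(528, -3) = -1584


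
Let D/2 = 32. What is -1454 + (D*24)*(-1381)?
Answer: -2122670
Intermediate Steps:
D = 64 (D = 2*32 = 64)
-1454 + (D*24)*(-1381) = -1454 + (64*24)*(-1381) = -1454 + 1536*(-1381) = -1454 - 2121216 = -2122670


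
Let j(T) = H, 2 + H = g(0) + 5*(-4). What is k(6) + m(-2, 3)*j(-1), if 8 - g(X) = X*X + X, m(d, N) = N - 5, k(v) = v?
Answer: 34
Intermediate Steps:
m(d, N) = -5 + N
g(X) = 8 - X - X**2 (g(X) = 8 - (X*X + X) = 8 - (X**2 + X) = 8 - (X + X**2) = 8 + (-X - X**2) = 8 - X - X**2)
H = -14 (H = -2 + ((8 - 1*0 - 1*0**2) + 5*(-4)) = -2 + ((8 + 0 - 1*0) - 20) = -2 + ((8 + 0 + 0) - 20) = -2 + (8 - 20) = -2 - 12 = -14)
j(T) = -14
k(6) + m(-2, 3)*j(-1) = 6 + (-5 + 3)*(-14) = 6 - 2*(-14) = 6 + 28 = 34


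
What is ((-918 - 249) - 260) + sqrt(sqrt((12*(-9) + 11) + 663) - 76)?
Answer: -1427 + I*sqrt(76 - sqrt(566)) ≈ -1427.0 + 7.2256*I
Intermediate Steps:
((-918 - 249) - 260) + sqrt(sqrt((12*(-9) + 11) + 663) - 76) = (-1167 - 260) + sqrt(sqrt((-108 + 11) + 663) - 76) = -1427 + sqrt(sqrt(-97 + 663) - 76) = -1427 + sqrt(sqrt(566) - 76) = -1427 + sqrt(-76 + sqrt(566))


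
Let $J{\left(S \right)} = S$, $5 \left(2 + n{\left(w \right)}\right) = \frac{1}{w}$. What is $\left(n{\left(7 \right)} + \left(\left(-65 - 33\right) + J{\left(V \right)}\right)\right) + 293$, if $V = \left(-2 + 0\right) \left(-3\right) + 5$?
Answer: $\frac{7141}{35} \approx 204.03$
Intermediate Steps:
$n{\left(w \right)} = -2 + \frac{1}{5 w}$
$V = 11$ ($V = \left(-2\right) \left(-3\right) + 5 = 6 + 5 = 11$)
$\left(n{\left(7 \right)} + \left(\left(-65 - 33\right) + J{\left(V \right)}\right)\right) + 293 = \left(\left(-2 + \frac{1}{5 \cdot 7}\right) + \left(\left(-65 - 33\right) + 11\right)\right) + 293 = \left(\left(-2 + \frac{1}{5} \cdot \frac{1}{7}\right) + \left(-98 + 11\right)\right) + 293 = \left(\left(-2 + \frac{1}{35}\right) - 87\right) + 293 = \left(- \frac{69}{35} - 87\right) + 293 = - \frac{3114}{35} + 293 = \frac{7141}{35}$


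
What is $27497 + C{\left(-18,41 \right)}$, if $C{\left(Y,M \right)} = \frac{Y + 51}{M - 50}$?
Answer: $\frac{82480}{3} \approx 27493.0$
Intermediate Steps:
$C{\left(Y,M \right)} = \frac{51 + Y}{-50 + M}$ ($C{\left(Y,M \right)} = \frac{51 + Y}{M - 50} = \frac{51 + Y}{-50 + M}$)
$27497 + C{\left(-18,41 \right)} = 27497 + \frac{51 - 18}{-50 + 41} = 27497 + \frac{1}{-9} \cdot 33 = 27497 - \frac{11}{3} = \frac{82480}{3}$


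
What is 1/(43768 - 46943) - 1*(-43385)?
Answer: 137747374/3175 ≈ 43385.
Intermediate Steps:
1/(43768 - 46943) - 1*(-43385) = 1/(-3175) + 43385 = -1/3175 + 43385 = 137747374/3175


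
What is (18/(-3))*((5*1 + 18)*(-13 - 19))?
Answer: 4416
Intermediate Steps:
(18/(-3))*((5*1 + 18)*(-13 - 19)) = (-⅓*18)*((5 + 18)*(-32)) = -138*(-32) = -6*(-736) = 4416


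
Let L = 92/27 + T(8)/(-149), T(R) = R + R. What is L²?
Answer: 176252176/16184529 ≈ 10.890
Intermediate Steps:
T(R) = 2*R
L = 13276/4023 (L = 92/27 + (2*8)/(-149) = 92*(1/27) + 16*(-1/149) = 92/27 - 16/149 = 13276/4023 ≈ 3.3000)
L² = (13276/4023)² = 176252176/16184529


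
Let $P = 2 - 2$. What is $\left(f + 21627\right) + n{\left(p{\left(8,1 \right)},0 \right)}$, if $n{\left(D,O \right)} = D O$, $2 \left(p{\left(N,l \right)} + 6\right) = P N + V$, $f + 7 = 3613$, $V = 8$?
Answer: $25233$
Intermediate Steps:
$P = 0$
$f = 3606$ ($f = -7 + 3613 = 3606$)
$p{\left(N,l \right)} = -2$ ($p{\left(N,l \right)} = -6 + \frac{0 N + 8}{2} = -6 + \frac{0 + 8}{2} = -6 + \frac{1}{2} \cdot 8 = -6 + 4 = -2$)
$\left(f + 21627\right) + n{\left(p{\left(8,1 \right)},0 \right)} = \left(3606 + 21627\right) - 0 = 25233 + 0 = 25233$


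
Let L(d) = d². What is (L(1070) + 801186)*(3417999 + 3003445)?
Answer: 12496682268184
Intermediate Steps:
(L(1070) + 801186)*(3417999 + 3003445) = (1070² + 801186)*(3417999 + 3003445) = (1144900 + 801186)*6421444 = 1946086*6421444 = 12496682268184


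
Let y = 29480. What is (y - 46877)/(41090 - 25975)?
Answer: -17397/15115 ≈ -1.1510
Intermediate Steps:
(y - 46877)/(41090 - 25975) = (29480 - 46877)/(41090 - 25975) = -17397/15115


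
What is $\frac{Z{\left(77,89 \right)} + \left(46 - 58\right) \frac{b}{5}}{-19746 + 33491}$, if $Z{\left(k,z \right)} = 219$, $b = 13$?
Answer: $\frac{939}{68725} \approx 0.013663$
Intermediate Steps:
$\frac{Z{\left(77,89 \right)} + \left(46 - 58\right) \frac{b}{5}}{-19746 + 33491} = \frac{219 + \left(46 - 58\right) \frac{13}{5}}{-19746 + 33491} = \frac{219 - 12 \cdot 13 \cdot \frac{1}{5}}{13745} = \left(219 - \frac{156}{5}\right) \frac{1}{13745} = \frac{939}{5} \cdot \frac{1}{13745} = \frac{939}{68725}$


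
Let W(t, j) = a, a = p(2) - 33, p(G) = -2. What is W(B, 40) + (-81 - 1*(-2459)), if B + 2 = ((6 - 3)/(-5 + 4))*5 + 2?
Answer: 2343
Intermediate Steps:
B = -15 (B = -2 + (((6 - 3)/(-5 + 4))*5 + 2) = -2 + ((3/(-1))*5 + 2) = -2 + ((3*(-1))*5 + 2) = -2 + (-3*5 + 2) = -2 + (-15 + 2) = -2 - 13 = -15)
a = -35 (a = -2 - 33 = -35)
W(t, j) = -35
W(B, 40) + (-81 - 1*(-2459)) = -35 + (-81 - 1*(-2459)) = -35 + (-81 + 2459) = -35 + 2378 = 2343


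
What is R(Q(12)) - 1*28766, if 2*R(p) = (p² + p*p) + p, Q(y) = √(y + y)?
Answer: -28742 + √6 ≈ -28740.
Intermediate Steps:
Q(y) = √2*√y (Q(y) = √(2*y) = √2*√y)
R(p) = p² + p/2 (R(p) = ((p² + p*p) + p)/2 = ((p² + p²) + p)/2 = (2*p² + p)/2 = (p + 2*p²)/2 = p² + p/2)
R(Q(12)) - 1*28766 = (√2*√12)*(½ + √2*√12) - 1*28766 = (√2*(2*√3))*(½ + √2*(2*√3)) - 28766 = (2*√6)*(½ + 2*√6) - 28766 = 2*√6*(½ + 2*√6) - 28766 = -28766 + 2*√6*(½ + 2*√6)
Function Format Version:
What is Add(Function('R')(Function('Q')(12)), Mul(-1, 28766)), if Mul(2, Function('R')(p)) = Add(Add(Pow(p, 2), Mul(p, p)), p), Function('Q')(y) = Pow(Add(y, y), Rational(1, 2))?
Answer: Add(-28742, Pow(6, Rational(1, 2))) ≈ -28740.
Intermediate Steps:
Function('Q')(y) = Mul(Pow(2, Rational(1, 2)), Pow(y, Rational(1, 2))) (Function('Q')(y) = Pow(Mul(2, y), Rational(1, 2)) = Mul(Pow(2, Rational(1, 2)), Pow(y, Rational(1, 2))))
Function('R')(p) = Add(Pow(p, 2), Mul(Rational(1, 2), p)) (Function('R')(p) = Mul(Rational(1, 2), Add(Add(Pow(p, 2), Mul(p, p)), p)) = Mul(Rational(1, 2), Add(Add(Pow(p, 2), Pow(p, 2)), p)) = Mul(Rational(1, 2), Add(Mul(2, Pow(p, 2)), p)) = Mul(Rational(1, 2), Add(p, Mul(2, Pow(p, 2)))) = Add(Pow(p, 2), Mul(Rational(1, 2), p)))
Add(Function('R')(Function('Q')(12)), Mul(-1, 28766)) = Add(Mul(Mul(Pow(2, Rational(1, 2)), Pow(12, Rational(1, 2))), Add(Rational(1, 2), Mul(Pow(2, Rational(1, 2)), Pow(12, Rational(1, 2))))), Mul(-1, 28766)) = Add(Mul(Mul(Pow(2, Rational(1, 2)), Mul(2, Pow(3, Rational(1, 2)))), Add(Rational(1, 2), Mul(Pow(2, Rational(1, 2)), Mul(2, Pow(3, Rational(1, 2)))))), -28766) = Add(Mul(Mul(2, Pow(6, Rational(1, 2))), Add(Rational(1, 2), Mul(2, Pow(6, Rational(1, 2))))), -28766) = Add(Mul(2, Pow(6, Rational(1, 2)), Add(Rational(1, 2), Mul(2, Pow(6, Rational(1, 2))))), -28766) = Add(-28766, Mul(2, Pow(6, Rational(1, 2)), Add(Rational(1, 2), Mul(2, Pow(6, Rational(1, 2))))))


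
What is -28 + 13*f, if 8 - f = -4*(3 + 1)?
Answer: 284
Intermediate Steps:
f = 24 (f = 8 - (-4)*(3 + 1) = 8 - (-4)*4 = 8 - 1*(-16) = 8 + 16 = 24)
-28 + 13*f = -28 + 13*24 = -28 + 312 = 284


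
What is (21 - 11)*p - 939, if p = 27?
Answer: -669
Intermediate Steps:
(21 - 11)*p - 939 = (21 - 11)*27 - 939 = 10*27 - 939 = 270 - 939 = -669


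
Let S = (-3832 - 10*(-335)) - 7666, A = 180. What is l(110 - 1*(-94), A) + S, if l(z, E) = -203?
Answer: -8351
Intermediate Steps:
S = -8148 (S = (-3832 + 3350) - 7666 = -482 - 7666 = -8148)
l(110 - 1*(-94), A) + S = -203 - 8148 = -8351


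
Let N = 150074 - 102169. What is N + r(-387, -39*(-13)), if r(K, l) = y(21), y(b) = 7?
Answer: 47912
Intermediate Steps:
r(K, l) = 7
N = 47905
N + r(-387, -39*(-13)) = 47905 + 7 = 47912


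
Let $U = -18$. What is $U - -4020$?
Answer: $4002$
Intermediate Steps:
$U - -4020 = -18 - -4020 = -18 + 4020 = 4002$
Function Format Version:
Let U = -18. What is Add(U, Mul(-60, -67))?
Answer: 4002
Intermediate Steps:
Add(U, Mul(-60, -67)) = Add(-18, Mul(-60, -67)) = Add(-18, 4020) = 4002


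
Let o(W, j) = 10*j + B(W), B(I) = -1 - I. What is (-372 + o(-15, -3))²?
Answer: 150544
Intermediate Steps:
o(W, j) = -1 - W + 10*j (o(W, j) = 10*j + (-1 - W) = -1 - W + 10*j)
(-372 + o(-15, -3))² = (-372 + (-1 - 1*(-15) + 10*(-3)))² = (-372 + (-1 + 15 - 30))² = (-372 - 16)² = (-388)² = 150544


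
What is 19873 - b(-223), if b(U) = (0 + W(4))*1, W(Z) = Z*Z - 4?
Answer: 19861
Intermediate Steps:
W(Z) = -4 + Z² (W(Z) = Z² - 4 = -4 + Z²)
b(U) = 12 (b(U) = (0 + (-4 + 4²))*1 = (0 + (-4 + 16))*1 = (0 + 12)*1 = 12*1 = 12)
19873 - b(-223) = 19873 - 1*12 = 19873 - 12 = 19861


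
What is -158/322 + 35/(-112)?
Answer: -2069/2576 ≈ -0.80318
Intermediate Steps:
-158/322 + 35/(-112) = -158*1/322 + 35*(-1/112) = -79/161 - 5/16 = -2069/2576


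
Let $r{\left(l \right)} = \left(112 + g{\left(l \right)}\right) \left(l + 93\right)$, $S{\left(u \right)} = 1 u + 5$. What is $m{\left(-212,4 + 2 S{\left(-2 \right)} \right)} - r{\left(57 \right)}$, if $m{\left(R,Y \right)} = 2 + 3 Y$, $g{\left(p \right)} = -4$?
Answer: $-16168$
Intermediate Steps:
$S{\left(u \right)} = 5 + u$ ($S{\left(u \right)} = u + 5 = 5 + u$)
$r{\left(l \right)} = 10044 + 108 l$ ($r{\left(l \right)} = \left(112 - 4\right) \left(l + 93\right) = 108 \left(93 + l\right) = 10044 + 108 l$)
$m{\left(-212,4 + 2 S{\left(-2 \right)} \right)} - r{\left(57 \right)} = \left(2 + 3 \left(4 + 2 \left(5 - 2\right)\right)\right) - \left(10044 + 108 \cdot 57\right) = \left(2 + 3 \left(4 + 2 \cdot 3\right)\right) - \left(10044 + 6156\right) = \left(2 + 3 \left(4 + 6\right)\right) - 16200 = \left(2 + 3 \cdot 10\right) - 16200 = \left(2 + 30\right) - 16200 = 32 - 16200 = -16168$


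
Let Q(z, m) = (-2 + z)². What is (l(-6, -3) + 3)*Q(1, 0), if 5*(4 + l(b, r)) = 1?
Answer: -⅘ ≈ -0.80000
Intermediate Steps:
l(b, r) = -19/5 (l(b, r) = -4 + (⅕)*1 = -4 + ⅕ = -19/5)
(l(-6, -3) + 3)*Q(1, 0) = (-19/5 + 3)*(-2 + 1)² = -⅘*(-1)² = -⅘*1 = -⅘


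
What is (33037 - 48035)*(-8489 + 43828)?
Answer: -530014322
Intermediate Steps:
(33037 - 48035)*(-8489 + 43828) = -14998*35339 = -530014322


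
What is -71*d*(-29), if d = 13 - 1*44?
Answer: -63829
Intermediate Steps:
d = -31 (d = 13 - 44 = -31)
-71*d*(-29) = -71*(-31)*(-29) = 2201*(-29) = -63829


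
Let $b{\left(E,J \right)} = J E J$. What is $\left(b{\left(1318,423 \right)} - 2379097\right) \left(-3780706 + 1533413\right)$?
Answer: $-524629033927225$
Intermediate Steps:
$b{\left(E,J \right)} = E J^{2}$ ($b{\left(E,J \right)} = E J J = E J^{2}$)
$\left(b{\left(1318,423 \right)} - 2379097\right) \left(-3780706 + 1533413\right) = \left(1318 \cdot 423^{2} - 2379097\right) \left(-3780706 + 1533413\right) = \left(1318 \cdot 178929 - 2379097\right) \left(-2247293\right) = \left(235828422 - 2379097\right) \left(-2247293\right) = 233449325 \left(-2247293\right) = -524629033927225$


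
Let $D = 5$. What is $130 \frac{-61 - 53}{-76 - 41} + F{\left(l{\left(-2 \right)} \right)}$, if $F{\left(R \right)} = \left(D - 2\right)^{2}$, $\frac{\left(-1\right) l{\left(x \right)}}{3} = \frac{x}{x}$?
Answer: $\frac{407}{3} \approx 135.67$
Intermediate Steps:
$l{\left(x \right)} = -3$ ($l{\left(x \right)} = - 3 \frac{x}{x} = \left(-3\right) 1 = -3$)
$F{\left(R \right)} = 9$ ($F{\left(R \right)} = \left(5 - 2\right)^{2} = 3^{2} = 9$)
$130 \frac{-61 - 53}{-76 - 41} + F{\left(l{\left(-2 \right)} \right)} = 130 \frac{-61 - 53}{-76 - 41} + 9 = 130 \left(- \frac{114}{-117}\right) + 9 = 130 \left(\left(-114\right) \left(- \frac{1}{117}\right)\right) + 9 = 130 \cdot \frac{38}{39} + 9 = \frac{380}{3} + 9 = \frac{407}{3}$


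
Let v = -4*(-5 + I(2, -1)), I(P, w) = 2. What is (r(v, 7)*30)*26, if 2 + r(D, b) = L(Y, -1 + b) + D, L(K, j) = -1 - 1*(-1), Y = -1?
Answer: 7800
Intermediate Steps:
L(K, j) = 0 (L(K, j) = -1 + 1 = 0)
v = 12 (v = -4*(-5 + 2) = -4*(-3) = 12)
r(D, b) = -2 + D (r(D, b) = -2 + (0 + D) = -2 + D)
(r(v, 7)*30)*26 = ((-2 + 12)*30)*26 = (10*30)*26 = 300*26 = 7800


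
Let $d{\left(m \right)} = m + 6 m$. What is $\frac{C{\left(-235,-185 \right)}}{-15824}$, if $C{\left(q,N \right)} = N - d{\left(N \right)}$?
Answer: $- \frac{555}{7912} \approx -0.070147$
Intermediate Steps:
$d{\left(m \right)} = 7 m$
$C{\left(q,N \right)} = - 6 N$ ($C{\left(q,N \right)} = N - 7 N = - 6 N$)
$\frac{C{\left(-235,-185 \right)}}{-15824} = \frac{\left(-6\right) \left(-185\right)}{-15824} = 1110 \left(- \frac{1}{15824}\right) = - \frac{555}{7912}$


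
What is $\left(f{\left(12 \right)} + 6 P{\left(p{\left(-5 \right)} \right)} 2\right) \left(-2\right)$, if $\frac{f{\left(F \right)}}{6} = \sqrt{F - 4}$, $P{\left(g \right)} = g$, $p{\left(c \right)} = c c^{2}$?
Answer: $3000 - 24 \sqrt{2} \approx 2966.1$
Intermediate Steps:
$p{\left(c \right)} = c^{3}$
$f{\left(F \right)} = 6 \sqrt{-4 + F}$ ($f{\left(F \right)} = 6 \sqrt{F - 4} = 6 \sqrt{-4 + F}$)
$\left(f{\left(12 \right)} + 6 P{\left(p{\left(-5 \right)} \right)} 2\right) \left(-2\right) = \left(6 \sqrt{-4 + 12} + 6 \left(-5\right)^{3} \cdot 2\right) \left(-2\right) = \left(6 \sqrt{8} + 6 \left(-125\right) 2\right) \left(-2\right) = \left(6 \cdot 2 \sqrt{2} - 1500\right) \left(-2\right) = \left(12 \sqrt{2} - 1500\right) \left(-2\right) = \left(-1500 + 12 \sqrt{2}\right) \left(-2\right) = 3000 - 24 \sqrt{2}$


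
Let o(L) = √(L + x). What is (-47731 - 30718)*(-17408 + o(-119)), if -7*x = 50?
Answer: 1365640192 - 11207*I*√6181 ≈ 1.3656e+9 - 8.8109e+5*I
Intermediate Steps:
x = -50/7 (x = -⅐*50 = -50/7 ≈ -7.1429)
o(L) = √(-50/7 + L) (o(L) = √(L - 50/7) = √(-50/7 + L))
(-47731 - 30718)*(-17408 + o(-119)) = (-47731 - 30718)*(-17408 + √(-350 + 49*(-119))/7) = -78449*(-17408 + √(-350 - 5831)/7) = -78449*(-17408 + √(-6181)/7) = -78449*(-17408 + (I*√6181)/7) = -78449*(-17408 + I*√6181/7) = 1365640192 - 11207*I*√6181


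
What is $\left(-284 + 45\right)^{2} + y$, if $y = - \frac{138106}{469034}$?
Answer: $\frac{13395776504}{234517} \approx 57121.0$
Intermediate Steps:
$y = - \frac{69053}{234517}$ ($y = \left(-138106\right) \frac{1}{469034} = - \frac{69053}{234517} \approx -0.29445$)
$\left(-284 + 45\right)^{2} + y = \left(-284 + 45\right)^{2} - \frac{69053}{234517} = \left(-239\right)^{2} - \frac{69053}{234517} = 57121 - \frac{69053}{234517} = \frac{13395776504}{234517}$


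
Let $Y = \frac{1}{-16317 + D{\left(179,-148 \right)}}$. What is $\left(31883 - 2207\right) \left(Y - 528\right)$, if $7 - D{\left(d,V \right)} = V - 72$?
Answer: $- \frac{126056540598}{8045} \approx -1.5669 \cdot 10^{7}$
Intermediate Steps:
$D{\left(d,V \right)} = 79 - V$ ($D{\left(d,V \right)} = 7 - \left(V - 72\right) = 7 - \left(-72 + V\right) = 79 - V$)
$Y = - \frac{1}{16090}$ ($Y = \frac{1}{-16317 + \left(79 - -148\right)} = \frac{1}{-16317 + \left(79 + 148\right)} = \frac{1}{-16317 + 227} = \frac{1}{-16090} = - \frac{1}{16090} \approx -6.215 \cdot 10^{-5}$)
$\left(31883 - 2207\right) \left(Y - 528\right) = \left(31883 - 2207\right) \left(- \frac{1}{16090} - 528\right) = 29676 \left(- \frac{8495521}{16090}\right) = - \frac{126056540598}{8045}$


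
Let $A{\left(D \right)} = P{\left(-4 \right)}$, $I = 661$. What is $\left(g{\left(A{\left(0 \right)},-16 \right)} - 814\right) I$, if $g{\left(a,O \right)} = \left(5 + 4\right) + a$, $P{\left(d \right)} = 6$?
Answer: $-528139$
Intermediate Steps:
$A{\left(D \right)} = 6$
$g{\left(a,O \right)} = 9 + a$
$\left(g{\left(A{\left(0 \right)},-16 \right)} - 814\right) I = \left(\left(9 + 6\right) - 814\right) 661 = \left(15 - 814\right) 661 = \left(-799\right) 661 = -528139$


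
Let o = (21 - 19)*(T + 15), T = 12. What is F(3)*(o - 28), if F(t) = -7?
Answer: -182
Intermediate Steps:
o = 54 (o = (21 - 19)*(12 + 15) = 2*27 = 54)
F(3)*(o - 28) = -7*(54 - 28) = -7*26 = -182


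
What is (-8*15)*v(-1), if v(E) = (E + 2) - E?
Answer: -240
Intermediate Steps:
v(E) = 2 (v(E) = (2 + E) - E = 2)
(-8*15)*v(-1) = -8*15*2 = -120*2 = -240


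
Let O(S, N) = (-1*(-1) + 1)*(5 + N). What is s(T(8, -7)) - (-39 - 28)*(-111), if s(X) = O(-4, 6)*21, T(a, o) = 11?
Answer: -6975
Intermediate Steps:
O(S, N) = 10 + 2*N (O(S, N) = (1 + 1)*(5 + N) = 2*(5 + N) = 10 + 2*N)
s(X) = 462 (s(X) = (10 + 2*6)*21 = (10 + 12)*21 = 22*21 = 462)
s(T(8, -7)) - (-39 - 28)*(-111) = 462 - (-39 - 28)*(-111) = 462 - (-67)*(-111) = 462 - 1*7437 = 462 - 7437 = -6975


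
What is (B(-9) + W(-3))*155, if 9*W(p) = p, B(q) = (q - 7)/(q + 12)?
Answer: -2635/3 ≈ -878.33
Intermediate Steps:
B(q) = (-7 + q)/(12 + q)
W(p) = p/9
(B(-9) + W(-3))*155 = ((-7 - 9)/(12 - 9) + (1/9)*(-3))*155 = (-16/3 - 1/3)*155 = -17/3*155 = -2635/3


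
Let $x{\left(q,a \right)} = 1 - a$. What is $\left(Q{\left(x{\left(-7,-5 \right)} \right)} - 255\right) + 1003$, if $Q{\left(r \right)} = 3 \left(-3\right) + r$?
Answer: $745$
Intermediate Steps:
$Q{\left(r \right)} = -9 + r$
$\left(Q{\left(x{\left(-7,-5 \right)} \right)} - 255\right) + 1003 = \left(\left(-9 + \left(1 - -5\right)\right) - 255\right) + 1003 = \left(\left(-9 + \left(1 + 5\right)\right) - 255\right) + 1003 = \left(\left(-9 + 6\right) - 255\right) + 1003 = \left(-3 - 255\right) + 1003 = -258 + 1003 = 745$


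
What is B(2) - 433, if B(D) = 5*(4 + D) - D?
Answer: -405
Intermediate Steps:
B(D) = 20 + 4*D (B(D) = (20 + 5*D) - D = 20 + 4*D)
B(2) - 433 = (20 + 4*2) - 433 = (20 + 8) - 433 = 28 - 433 = -405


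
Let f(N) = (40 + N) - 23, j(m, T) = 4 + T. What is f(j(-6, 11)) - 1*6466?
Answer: -6434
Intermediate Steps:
f(N) = 17 + N
f(j(-6, 11)) - 1*6466 = (17 + (4 + 11)) - 1*6466 = (17 + 15) - 6466 = 32 - 6466 = -6434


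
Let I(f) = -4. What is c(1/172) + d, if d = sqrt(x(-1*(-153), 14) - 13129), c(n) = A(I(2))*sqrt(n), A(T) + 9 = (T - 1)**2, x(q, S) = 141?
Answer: 8*sqrt(43)/43 + 2*I*sqrt(3247) ≈ 1.22 + 113.96*I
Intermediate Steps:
A(T) = -9 + (-1 + T)**2 (A(T) = -9 + (T - 1)**2 = -9 + (-1 + T)**2)
c(n) = 16*sqrt(n) (c(n) = (-9 + (-1 - 4)**2)*sqrt(n) = (-9 + (-5)**2)*sqrt(n) = (-9 + 25)*sqrt(n) = 16*sqrt(n))
d = 2*I*sqrt(3247) (d = sqrt(141 - 13129) = sqrt(-12988) = 2*I*sqrt(3247) ≈ 113.96*I)
c(1/172) + d = 16*sqrt(1/172) + 2*I*sqrt(3247) = 16*(sqrt(43)/86) + 2*I*sqrt(3247) = 8*sqrt(43)/43 + 2*I*sqrt(3247)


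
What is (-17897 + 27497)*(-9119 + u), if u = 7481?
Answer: -15724800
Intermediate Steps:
(-17897 + 27497)*(-9119 + u) = (-17897 + 27497)*(-9119 + 7481) = 9600*(-1638) = -15724800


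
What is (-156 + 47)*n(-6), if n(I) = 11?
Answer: -1199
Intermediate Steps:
(-156 + 47)*n(-6) = (-156 + 47)*11 = -109*11 = -1199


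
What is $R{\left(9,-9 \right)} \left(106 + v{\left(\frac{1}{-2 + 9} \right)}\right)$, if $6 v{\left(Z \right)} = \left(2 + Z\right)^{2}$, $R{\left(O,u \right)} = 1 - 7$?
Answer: $- \frac{31389}{49} \approx -640.59$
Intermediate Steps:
$R{\left(O,u \right)} = -6$ ($R{\left(O,u \right)} = 1 - 7 = -6$)
$v{\left(Z \right)} = \frac{\left(2 + Z\right)^{2}}{6}$
$R{\left(9,-9 \right)} \left(106 + v{\left(\frac{1}{-2 + 9} \right)}\right) = - 6 \left(106 + \frac{\left(2 + \frac{1}{-2 + 9}\right)^{2}}{6}\right) = - 6 \left(106 + \frac{\left(2 + \frac{1}{7}\right)^{2}}{6}\right) = - 6 \left(106 + \frac{\left(\frac{15}{7}\right)^{2}}{6}\right) = - 6 \left(106 + \frac{1}{6} \cdot \frac{225}{49}\right) = - 6 \left(106 + \frac{75}{98}\right) = \left(-6\right) \frac{10463}{98} = - \frac{31389}{49}$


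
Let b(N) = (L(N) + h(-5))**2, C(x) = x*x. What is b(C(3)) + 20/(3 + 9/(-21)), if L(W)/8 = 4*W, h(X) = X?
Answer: 720871/9 ≈ 80097.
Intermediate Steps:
L(W) = 32*W (L(W) = 8*(4*W) = 32*W)
C(x) = x**2
b(N) = (-5 + 32*N)**2 (b(N) = (32*N - 5)**2 = (-5 + 32*N)**2)
b(C(3)) + 20/(3 + 9/(-21)) = (-5 + 32*3**2)**2 + 20/(3 + 9/(-21)) = (-5 + 32*9)**2 + 20/(3 + 9*(-1/21)) = (-5 + 288)**2 + 20/(3 - 3/7) = 283**2 + 20/(18/7) = 80089 + (7/18)*20 = 80089 + 70/9 = 720871/9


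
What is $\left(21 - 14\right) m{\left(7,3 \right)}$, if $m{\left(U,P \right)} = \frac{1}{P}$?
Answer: $\frac{7}{3} \approx 2.3333$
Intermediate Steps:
$\left(21 - 14\right) m{\left(7,3 \right)} = \frac{21 - 14}{3} = 7 \cdot \frac{1}{3} = \frac{7}{3}$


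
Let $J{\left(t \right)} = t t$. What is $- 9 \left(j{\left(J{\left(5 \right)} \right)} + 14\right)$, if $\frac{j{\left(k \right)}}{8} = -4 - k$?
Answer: $1962$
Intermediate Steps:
$J{\left(t \right)} = t^{2}$
$j{\left(k \right)} = -32 - 8 k$ ($j{\left(k \right)} = 8 \left(-4 - k\right) = -32 - 8 k$)
$- 9 \left(j{\left(J{\left(5 \right)} \right)} + 14\right) = - 9 \left(\left(-32 - 8 \cdot 5^{2}\right) + 14\right) = - 9 \left(\left(-32 - 200\right) + 14\right) = - 9 \left(-232 + 14\right) = \left(-9\right) \left(-218\right) = 1962$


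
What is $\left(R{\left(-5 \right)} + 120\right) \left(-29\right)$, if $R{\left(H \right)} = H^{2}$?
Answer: $-4205$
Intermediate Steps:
$\left(R{\left(-5 \right)} + 120\right) \left(-29\right) = \left(\left(-5\right)^{2} + 120\right) \left(-29\right) = \left(25 + 120\right) \left(-29\right) = 145 \left(-29\right) = -4205$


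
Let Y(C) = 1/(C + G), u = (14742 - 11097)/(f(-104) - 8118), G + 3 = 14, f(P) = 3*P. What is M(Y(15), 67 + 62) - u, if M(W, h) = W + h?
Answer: 472957/3653 ≈ 129.47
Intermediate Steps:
G = 11 (G = -3 + 14 = 11)
u = -243/562 (u = (14742 - 11097)/(3*(-104) - 8118) = 3645/(-312 - 8118) = 3645/(-8430) = 3645*(-1/8430) = -243/562 ≈ -0.43238)
Y(C) = 1/(11 + C) (Y(C) = 1/(C + 11) = 1/(11 + C))
M(Y(15), 67 + 62) - u = (1/(11 + 15) + (67 + 62)) - 1*(-243/562) = (1/26 + 129) + 243/562 = 3355/26 + 243/562 = 472957/3653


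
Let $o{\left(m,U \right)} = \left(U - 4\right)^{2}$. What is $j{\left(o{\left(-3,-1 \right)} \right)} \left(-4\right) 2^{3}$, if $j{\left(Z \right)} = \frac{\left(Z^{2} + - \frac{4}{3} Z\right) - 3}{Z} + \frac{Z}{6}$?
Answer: $- \frac{66512}{75} \approx -886.83$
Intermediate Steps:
$o{\left(m,U \right)} = \left(-4 + U\right)^{2}$
$j{\left(Z \right)} = \frac{Z}{6} + \frac{-3 + Z^{2} - \frac{4 Z}{3}}{Z}$ ($j{\left(Z \right)} = \frac{\left(Z^{2} + \left(-4\right) \frac{1}{3} Z\right) - 3}{Z} + Z \frac{1}{6} = \frac{\left(Z^{2} - \frac{4 Z}{3}\right) - 3}{Z} + \frac{Z}{6} = \frac{-3 + Z^{2} - \frac{4 Z}{3}}{Z} + \frac{Z}{6} = \frac{Z}{6} + \frac{-3 + Z^{2} - \frac{4 Z}{3}}{Z}$)
$j{\left(o{\left(-3,-1 \right)} \right)} \left(-4\right) 2^{3} = \frac{-18 + \left(-4 - 1\right)^{2} \left(-8 + 7 \left(-4 - 1\right)^{2}\right)}{6 \left(-4 - 1\right)^{2}} \left(-4\right) 2^{3} = \frac{-18 + \left(-5\right)^{2} \left(-8 + 7 \left(-5\right)^{2}\right)}{6 \left(-5\right)^{2}} \left(-4\right) 8 = \frac{-18 + 25 \left(-8 + 7 \cdot 25\right)}{6 \cdot 25} \left(-4\right) 8 = \frac{1}{6} \cdot \frac{1}{25} \left(-18 + 25 \left(-8 + 175\right)\right) \left(-4\right) 8 = \frac{1}{6} \cdot \frac{1}{25} \left(-18 + 25 \cdot 167\right) \left(-4\right) 8 = \frac{1}{6} \cdot \frac{1}{25} \left(-18 + 4175\right) \left(-4\right) 8 = \frac{1}{6} \cdot \frac{1}{25} \cdot 4157 \left(-4\right) 8 = \frac{4157}{150} \left(-4\right) 8 = \left(- \frac{8314}{75}\right) 8 = - \frac{66512}{75}$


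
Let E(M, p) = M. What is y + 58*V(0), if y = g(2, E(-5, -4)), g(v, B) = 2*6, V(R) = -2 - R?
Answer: -104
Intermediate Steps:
g(v, B) = 12
y = 12
y + 58*V(0) = 12 + 58*(-2 - 1*0) = 12 + 58*(-2 + 0) = 12 + 58*(-2) = 12 - 116 = -104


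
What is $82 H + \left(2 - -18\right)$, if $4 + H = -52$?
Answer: $-4572$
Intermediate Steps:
$H = -56$ ($H = -4 - 52 = -56$)
$82 H + \left(2 - -18\right) = 82 \left(-56\right) + \left(2 - -18\right) = -4592 + \left(2 + 18\right) = -4592 + 20 = -4572$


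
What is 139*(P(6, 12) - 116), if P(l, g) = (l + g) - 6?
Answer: -14456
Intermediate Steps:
P(l, g) = -6 + g + l (P(l, g) = (g + l) - 6 = -6 + g + l)
139*(P(6, 12) - 116) = 139*((-6 + 12 + 6) - 116) = 139*(12 - 116) = 139*(-104) = -14456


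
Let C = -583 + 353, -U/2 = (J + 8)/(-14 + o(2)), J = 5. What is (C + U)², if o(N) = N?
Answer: 1868689/36 ≈ 51908.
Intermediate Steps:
U = 13/6 (U = -2*(5 + 8)/(-14 + 2) = -2*13/(-12) = -(-1)*13/6 = -2*(-13/12) = 13/6 ≈ 2.1667)
C = -230
(C + U)² = (-230 + 13/6)² = (-1367/6)² = 1868689/36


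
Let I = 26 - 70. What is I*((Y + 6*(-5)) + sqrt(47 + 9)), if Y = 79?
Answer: -2156 - 88*sqrt(14) ≈ -2485.3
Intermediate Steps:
I = -44
I*((Y + 6*(-5)) + sqrt(47 + 9)) = -44*((79 + 6*(-5)) + sqrt(47 + 9)) = -44*((79 - 30) + sqrt(56)) = -44*(49 + 2*sqrt(14)) = -2156 - 88*sqrt(14)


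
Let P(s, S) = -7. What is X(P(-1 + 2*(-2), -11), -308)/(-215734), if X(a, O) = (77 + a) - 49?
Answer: -21/215734 ≈ -9.7342e-5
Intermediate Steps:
X(a, O) = 28 + a
X(P(-1 + 2*(-2), -11), -308)/(-215734) = (28 - 7)/(-215734) = 21*(-1/215734) = -21/215734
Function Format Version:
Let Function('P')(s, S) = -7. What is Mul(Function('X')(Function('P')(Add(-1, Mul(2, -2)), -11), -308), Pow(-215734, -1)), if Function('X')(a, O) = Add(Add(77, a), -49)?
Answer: Rational(-21, 215734) ≈ -9.7342e-5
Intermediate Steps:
Function('X')(a, O) = Add(28, a)
Mul(Function('X')(Function('P')(Add(-1, Mul(2, -2)), -11), -308), Pow(-215734, -1)) = Mul(Add(28, -7), Pow(-215734, -1)) = Mul(21, Rational(-1, 215734)) = Rational(-21, 215734)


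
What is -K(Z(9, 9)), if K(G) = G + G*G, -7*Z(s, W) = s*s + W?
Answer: -7470/49 ≈ -152.45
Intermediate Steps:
Z(s, W) = -W/7 - s²/7 (Z(s, W) = -(s*s + W)/7 = -(s² + W)/7 = -(W + s²)/7 = -W/7 - s²/7)
K(G) = G + G²
-K(Z(9, 9)) = -(-⅐*9 - ⅐*9²)*(1 + (-⅐*9 - ⅐*9²)) = -(-9/7 - ⅐*81)*(1 + (-9/7 - ⅐*81)) = -(-9/7 - 81/7)*(1 + (-9/7 - 81/7)) = -(-90)*(1 - 90/7)/7 = -(-90)*(-83)/(7*7) = -1*7470/49 = -7470/49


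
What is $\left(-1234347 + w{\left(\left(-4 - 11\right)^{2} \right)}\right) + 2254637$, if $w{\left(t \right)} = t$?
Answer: $1020515$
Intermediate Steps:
$\left(-1234347 + w{\left(\left(-4 - 11\right)^{2} \right)}\right) + 2254637 = \left(-1234347 + \left(-4 - 11\right)^{2}\right) + 2254637 = \left(-1234347 + \left(-15\right)^{2}\right) + 2254637 = \left(-1234347 + 225\right) + 2254637 = -1234122 + 2254637 = 1020515$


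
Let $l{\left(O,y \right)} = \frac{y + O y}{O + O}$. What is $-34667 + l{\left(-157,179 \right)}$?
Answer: $- \frac{5428757}{157} \approx -34578.0$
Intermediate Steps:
$l{\left(O,y \right)} = \frac{y + O y}{2 O}$
$-34667 + l{\left(-157,179 \right)} = -34667 + \frac{1}{2} \cdot 179 \frac{1}{-157} \left(1 - 157\right) = -34667 + \frac{1}{2} \cdot 179 \left(- \frac{1}{157}\right) \left(-156\right) = -34667 + \frac{13962}{157} = - \frac{5428757}{157}$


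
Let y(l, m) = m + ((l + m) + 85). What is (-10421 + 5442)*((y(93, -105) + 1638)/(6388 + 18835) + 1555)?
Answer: -17753924019/2293 ≈ -7.7427e+6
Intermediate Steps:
y(l, m) = 85 + l + 2*m (y(l, m) = m + (85 + l + m) = 85 + l + 2*m)
(-10421 + 5442)*((y(93, -105) + 1638)/(6388 + 18835) + 1555) = (-10421 + 5442)*(((85 + 93 + 2*(-105)) + 1638)/(6388 + 18835) + 1555) = -4979*(((85 + 93 - 210) + 1638)/25223 + 1555) = -4979*((-32 + 1638)*(1/25223) + 1555) = -4979*(1606*(1/25223) + 1555) = -4979*(146/2293 + 1555) = -4979*3565761/2293 = -17753924019/2293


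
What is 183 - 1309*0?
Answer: 183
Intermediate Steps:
183 - 1309*0 = 183 - 119*0 = 183 + 0 = 183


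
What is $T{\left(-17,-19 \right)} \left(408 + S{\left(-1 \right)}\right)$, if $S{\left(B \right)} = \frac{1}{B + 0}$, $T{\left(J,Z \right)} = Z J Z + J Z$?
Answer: $-2366298$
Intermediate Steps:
$T{\left(J,Z \right)} = J Z + J Z^{2}$ ($T{\left(J,Z \right)} = J Z Z + J Z = J Z^{2} + J Z = J Z + J Z^{2}$)
$S{\left(B \right)} = \frac{1}{B}$
$T{\left(-17,-19 \right)} \left(408 + S{\left(-1 \right)}\right) = \left(-17\right) \left(-19\right) \left(1 - 19\right) \left(408 + \frac{1}{-1}\right) = \left(-17\right) \left(-19\right) \left(-18\right) \left(408 - 1\right) = \left(-5814\right) 407 = -2366298$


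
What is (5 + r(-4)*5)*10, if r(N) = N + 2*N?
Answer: -550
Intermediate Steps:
r(N) = 3*N
(5 + r(-4)*5)*10 = (5 + (3*(-4))*5)*10 = (5 - 12*5)*10 = (5 - 60)*10 = -55*10 = -550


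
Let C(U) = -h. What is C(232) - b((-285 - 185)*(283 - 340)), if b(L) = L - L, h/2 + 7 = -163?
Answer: 340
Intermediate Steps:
h = -340 (h = -14 + 2*(-163) = -14 - 326 = -340)
b(L) = 0
C(U) = 340 (C(U) = -1*(-340) = 340)
C(232) - b((-285 - 185)*(283 - 340)) = 340 - 1*0 = 340 + 0 = 340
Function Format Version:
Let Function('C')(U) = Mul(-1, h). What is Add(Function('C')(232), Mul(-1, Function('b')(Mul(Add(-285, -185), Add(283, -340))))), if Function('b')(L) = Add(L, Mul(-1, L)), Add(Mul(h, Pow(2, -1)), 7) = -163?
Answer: 340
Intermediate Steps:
h = -340 (h = Add(-14, Mul(2, -163)) = Add(-14, -326) = -340)
Function('b')(L) = 0
Function('C')(U) = 340 (Function('C')(U) = Mul(-1, -340) = 340)
Add(Function('C')(232), Mul(-1, Function('b')(Mul(Add(-285, -185), Add(283, -340))))) = Add(340, Mul(-1, 0)) = Add(340, 0) = 340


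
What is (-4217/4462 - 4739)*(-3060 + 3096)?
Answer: -380693430/2231 ≈ -1.7064e+5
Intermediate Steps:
(-4217/4462 - 4739)*(-3060 + 3096) = (-4217*1/4462 - 4739)*36 = (-4217/4462 - 4739)*36 = -21149635/4462*36 = -380693430/2231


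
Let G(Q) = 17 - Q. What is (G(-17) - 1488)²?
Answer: 2114116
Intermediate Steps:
(G(-17) - 1488)² = ((17 - 1*(-17)) - 1488)² = ((17 + 17) - 1488)² = (34 - 1488)² = (-1454)² = 2114116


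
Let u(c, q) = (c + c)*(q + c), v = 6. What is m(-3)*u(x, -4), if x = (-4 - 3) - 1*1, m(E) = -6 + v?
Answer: 0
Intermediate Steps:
m(E) = 0 (m(E) = -6 + 6 = 0)
x = -8 (x = -7 - 1 = -8)
u(c, q) = 2*c*(c + q) (u(c, q) = (2*c)*(c + q) = 2*c*(c + q))
m(-3)*u(x, -4) = 0*(2*(-8)*(-8 - 4)) = 0*(2*(-8)*(-12)) = 0*192 = 0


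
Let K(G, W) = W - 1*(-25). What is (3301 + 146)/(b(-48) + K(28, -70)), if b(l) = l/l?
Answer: -3447/44 ≈ -78.341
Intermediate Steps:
K(G, W) = 25 + W (K(G, W) = W + 25 = 25 + W)
b(l) = 1
(3301 + 146)/(b(-48) + K(28, -70)) = (3301 + 146)/(1 + (25 - 70)) = 3447/(1 - 45) = 3447/(-44) = 3447*(-1/44) = -3447/44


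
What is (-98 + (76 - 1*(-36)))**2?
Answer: 196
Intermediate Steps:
(-98 + (76 - 1*(-36)))**2 = (-98 + (76 + 36))**2 = (-98 + 112)**2 = 14**2 = 196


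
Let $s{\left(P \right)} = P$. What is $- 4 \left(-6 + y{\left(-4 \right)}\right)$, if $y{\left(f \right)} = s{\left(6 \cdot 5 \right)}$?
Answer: $-96$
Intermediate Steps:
$y{\left(f \right)} = 30$ ($y{\left(f \right)} = 6 \cdot 5 = 30$)
$- 4 \left(-6 + y{\left(-4 \right)}\right) = - 4 \left(-6 + 30\right) = \left(-4\right) 24 = -96$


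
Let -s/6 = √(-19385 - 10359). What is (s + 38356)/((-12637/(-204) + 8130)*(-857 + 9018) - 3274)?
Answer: 7824624/13637644381 - 63648*I*√11/13637644381 ≈ 0.00057375 - 1.5479e-5*I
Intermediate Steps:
s = -312*I*√11 (s = -6*√(-19385 - 10359) = -312*I*√11 ≈ -1034.8*I)
(s + 38356)/((-12637/(-204) + 8130)*(-857 + 9018) - 3274) = (-312*I*√11 + 38356)/((-12637/(-204) + 8130)*(-857 + 9018) - 3274) = (38356 - 312*I*√11)/((-12637*(-1/204) + 8130)*8161 - 3274) = (38356 - 312*I*√11)/((12637/204 + 8130)*8161 - 3274) = (38356 - 312*I*√11)/((1671157/204)*8161 - 3274) = (38356 - 312*I*√11)/(13638312277/204 - 3274) = (38356 - 312*I*√11)/(13637644381/204) = (38356 - 312*I*√11)*(204/13637644381) = 7824624/13637644381 - 63648*I*√11/13637644381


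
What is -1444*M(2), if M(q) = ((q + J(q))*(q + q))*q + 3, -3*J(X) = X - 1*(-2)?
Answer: -36100/3 ≈ -12033.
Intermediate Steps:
J(X) = -⅔ - X/3 (J(X) = -(X - 1*(-2))/3 = -(X + 2)/3 = -(2 + X)/3 = -⅔ - X/3)
M(q) = 3 + 2*q²*(-⅔ + 2*q/3) (M(q) = ((q + (-⅔ - q/3))*(q + q))*q + 3 = ((-⅔ + 2*q/3)*(2*q))*q + 3 = (2*q*(-⅔ + 2*q/3))*q + 3 = 2*q²*(-⅔ + 2*q/3) + 3 = 3 + 2*q²*(-⅔ + 2*q/3))
-1444*M(2) = -1444*(3 - 4/3*2² + (4/3)*2³) = -1444*(3 - 4/3*4 + (4/3)*8) = -1444*(3 - 16/3 + 32/3) = -1444*25/3 = -76*475/3 = -36100/3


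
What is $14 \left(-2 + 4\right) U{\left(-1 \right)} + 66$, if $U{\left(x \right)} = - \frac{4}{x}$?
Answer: $178$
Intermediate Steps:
$14 \left(-2 + 4\right) U{\left(-1 \right)} + 66 = 14 \left(-2 + 4\right) \left(- \frac{4}{-1}\right) + 66 = 14 \cdot 2 \left(\left(-4\right) \left(-1\right)\right) + 66 = 14 \cdot 2 \cdot 4 + 66 = 14 \cdot 8 + 66 = 112 + 66 = 178$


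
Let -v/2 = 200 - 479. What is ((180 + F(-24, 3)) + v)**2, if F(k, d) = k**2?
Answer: 1726596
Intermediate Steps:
v = 558 (v = -2*(200 - 479) = -2*(-279) = 558)
((180 + F(-24, 3)) + v)**2 = ((180 + (-24)**2) + 558)**2 = ((180 + 576) + 558)**2 = (756 + 558)**2 = 1314**2 = 1726596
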